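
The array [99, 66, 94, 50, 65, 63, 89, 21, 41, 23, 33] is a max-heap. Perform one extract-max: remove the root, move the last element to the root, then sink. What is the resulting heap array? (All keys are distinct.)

remove root 99; move last element 33 to root → [33, 66, 94, 50, 65, 63, 89, 21, 41, 23]
33 vs larger child 94 at index 2, swap → [94, 66, 33, 50, 65, 63, 89, 21, 41, 23]
33 vs larger child 89 at index 6, swap → [94, 66, 89, 50, 65, 63, 33, 21, 41, 23]

[94, 66, 89, 50, 65, 63, 33, 21, 41, 23]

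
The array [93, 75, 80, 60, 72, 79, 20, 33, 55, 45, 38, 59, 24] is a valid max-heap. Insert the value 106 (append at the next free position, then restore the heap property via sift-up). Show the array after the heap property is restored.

append 106 at index 13 → [93, 75, 80, 60, 72, 79, 20, 33, 55, 45, 38, 59, 24, 106]
106 > parent 20 at index 6, swap → [93, 75, 80, 60, 72, 79, 106, 33, 55, 45, 38, 59, 24, 20]
106 > parent 80 at index 2, swap → [93, 75, 106, 60, 72, 79, 80, 33, 55, 45, 38, 59, 24, 20]
106 > parent 93 at index 0, swap → [106, 75, 93, 60, 72, 79, 80, 33, 55, 45, 38, 59, 24, 20]

[106, 75, 93, 60, 72, 79, 80, 33, 55, 45, 38, 59, 24, 20]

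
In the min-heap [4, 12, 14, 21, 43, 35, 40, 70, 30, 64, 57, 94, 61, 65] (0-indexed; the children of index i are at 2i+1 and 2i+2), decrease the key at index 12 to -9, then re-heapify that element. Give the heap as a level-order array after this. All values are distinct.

[-9, 12, 4, 21, 43, 14, 40, 70, 30, 64, 57, 94, 35, 65]

set index 12 from 61 to -9 → [4, 12, 14, 21, 43, 35, 40, 70, 30, 64, 57, 94, -9, 65]
-9 < parent 35 at index 5, swap → [4, 12, 14, 21, 43, -9, 40, 70, 30, 64, 57, 94, 35, 65]
-9 < parent 14 at index 2, swap → [4, 12, -9, 21, 43, 14, 40, 70, 30, 64, 57, 94, 35, 65]
-9 < parent 4 at index 0, swap → [-9, 12, 4, 21, 43, 14, 40, 70, 30, 64, 57, 94, 35, 65]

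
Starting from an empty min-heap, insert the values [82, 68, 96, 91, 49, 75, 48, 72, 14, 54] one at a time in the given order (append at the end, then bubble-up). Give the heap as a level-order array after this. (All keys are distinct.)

Insert 82:
  append 82 at index 0 → [82] (no swap needed)
Insert 68:
  append 68 at index 1 → [82, 68]
  68 < parent 82 at index 0, swap → [68, 82]
Insert 96:
  append 96 at index 2 → [68, 82, 96] (no swap needed)
Insert 91:
  append 91 at index 3 → [68, 82, 96, 91] (no swap needed)
Insert 49:
  append 49 at index 4 → [68, 82, 96, 91, 49]
  49 < parent 82 at index 1, swap → [68, 49, 96, 91, 82]
  49 < parent 68 at index 0, swap → [49, 68, 96, 91, 82]
Insert 75:
  append 75 at index 5 → [49, 68, 96, 91, 82, 75]
  75 < parent 96 at index 2, swap → [49, 68, 75, 91, 82, 96]
Insert 48:
  append 48 at index 6 → [49, 68, 75, 91, 82, 96, 48]
  48 < parent 75 at index 2, swap → [49, 68, 48, 91, 82, 96, 75]
  48 < parent 49 at index 0, swap → [48, 68, 49, 91, 82, 96, 75]
Insert 72:
  append 72 at index 7 → [48, 68, 49, 91, 82, 96, 75, 72]
  72 < parent 91 at index 3, swap → [48, 68, 49, 72, 82, 96, 75, 91]
Insert 14:
  append 14 at index 8 → [48, 68, 49, 72, 82, 96, 75, 91, 14]
  14 < parent 72 at index 3, swap → [48, 68, 49, 14, 82, 96, 75, 91, 72]
  14 < parent 68 at index 1, swap → [48, 14, 49, 68, 82, 96, 75, 91, 72]
  14 < parent 48 at index 0, swap → [14, 48, 49, 68, 82, 96, 75, 91, 72]
Insert 54:
  append 54 at index 9 → [14, 48, 49, 68, 82, 96, 75, 91, 72, 54]
  54 < parent 82 at index 4, swap → [14, 48, 49, 68, 54, 96, 75, 91, 72, 82]

[14, 48, 49, 68, 54, 96, 75, 91, 72, 82]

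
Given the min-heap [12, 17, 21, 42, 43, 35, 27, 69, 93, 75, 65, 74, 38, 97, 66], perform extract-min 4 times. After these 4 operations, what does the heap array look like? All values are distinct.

extract-min #1 returns 12:
  remove root 12; move last element 66 to root → [66, 17, 21, 42, 43, 35, 27, 69, 93, 75, 65, 74, 38, 97]
  66 vs smaller child 17 at index 1, swap → [17, 66, 21, 42, 43, 35, 27, 69, 93, 75, 65, 74, 38, 97]
  66 vs smaller child 42 at index 3, swap → [17, 42, 21, 66, 43, 35, 27, 69, 93, 75, 65, 74, 38, 97]
extract-min #2 returns 17:
  remove root 17; move last element 97 to root → [97, 42, 21, 66, 43, 35, 27, 69, 93, 75, 65, 74, 38]
  97 vs smaller child 21 at index 2, swap → [21, 42, 97, 66, 43, 35, 27, 69, 93, 75, 65, 74, 38]
  97 vs smaller child 27 at index 6, swap → [21, 42, 27, 66, 43, 35, 97, 69, 93, 75, 65, 74, 38]
extract-min #3 returns 21:
  remove root 21; move last element 38 to root → [38, 42, 27, 66, 43, 35, 97, 69, 93, 75, 65, 74]
  38 vs smaller child 27 at index 2, swap → [27, 42, 38, 66, 43, 35, 97, 69, 93, 75, 65, 74]
  38 vs smaller child 35 at index 5, swap → [27, 42, 35, 66, 43, 38, 97, 69, 93, 75, 65, 74]
extract-min #4 returns 27:
  remove root 27; move last element 74 to root → [74, 42, 35, 66, 43, 38, 97, 69, 93, 75, 65]
  74 vs smaller child 35 at index 2, swap → [35, 42, 74, 66, 43, 38, 97, 69, 93, 75, 65]
  74 vs smaller child 38 at index 5, swap → [35, 42, 38, 66, 43, 74, 97, 69, 93, 75, 65]

[35, 42, 38, 66, 43, 74, 97, 69, 93, 75, 65]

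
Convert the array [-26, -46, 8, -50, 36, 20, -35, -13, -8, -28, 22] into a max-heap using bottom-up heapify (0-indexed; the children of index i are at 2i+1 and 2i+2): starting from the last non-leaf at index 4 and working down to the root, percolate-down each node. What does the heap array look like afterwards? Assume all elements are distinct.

[36, 22, 20, -8, -26, 8, -35, -13, -50, -28, -46]

sift down from index 4: already satisfies heap property
sift down from index 3:
  -50 vs larger child -8 at index 8, swap → [-26, -46, 8, -8, 36, 20, -35, -13, -50, -28, 22]
sift down from index 2:
  8 vs larger child 20 at index 5, swap → [-26, -46, 20, -8, 36, 8, -35, -13, -50, -28, 22]
sift down from index 1:
  -46 vs larger child 36 at index 4, swap → [-26, 36, 20, -8, -46, 8, -35, -13, -50, -28, 22]
  -46 vs larger child 22 at index 10, swap → [-26, 36, 20, -8, 22, 8, -35, -13, -50, -28, -46]
sift down from index 0:
  -26 vs larger child 36 at index 1, swap → [36, -26, 20, -8, 22, 8, -35, -13, -50, -28, -46]
  -26 vs larger child 22 at index 4, swap → [36, 22, 20, -8, -26, 8, -35, -13, -50, -28, -46]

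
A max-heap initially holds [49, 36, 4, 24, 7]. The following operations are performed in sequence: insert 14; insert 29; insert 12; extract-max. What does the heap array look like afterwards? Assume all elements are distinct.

[36, 24, 29, 12, 7, 4, 14]

insert 14:
  append 14 at index 5 → [49, 36, 4, 24, 7, 14]
  14 > parent 4 at index 2, swap → [49, 36, 14, 24, 7, 4]
insert 29:
  append 29 at index 6 → [49, 36, 14, 24, 7, 4, 29]
  29 > parent 14 at index 2, swap → [49, 36, 29, 24, 7, 4, 14]
insert 12:
  append 12 at index 7 → [49, 36, 29, 24, 7, 4, 14, 12] (no swap needed)
extract-max → returns 49:
  remove root 49; move last element 12 to root → [12, 36, 29, 24, 7, 4, 14]
  12 vs larger child 36 at index 1, swap → [36, 12, 29, 24, 7, 4, 14]
  12 vs larger child 24 at index 3, swap → [36, 24, 29, 12, 7, 4, 14]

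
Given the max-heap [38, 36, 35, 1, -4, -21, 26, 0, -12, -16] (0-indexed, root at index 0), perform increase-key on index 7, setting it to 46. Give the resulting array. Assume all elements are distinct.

[46, 38, 35, 36, -4, -21, 26, 1, -12, -16]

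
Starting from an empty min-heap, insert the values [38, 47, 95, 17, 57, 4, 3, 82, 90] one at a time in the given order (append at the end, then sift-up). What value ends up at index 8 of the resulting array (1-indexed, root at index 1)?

82

Insert 38:
  append 38 at index 1 → [38] (no swap needed)
Insert 47:
  append 47 at index 2 → [38, 47] (no swap needed)
Insert 95:
  append 95 at index 3 → [38, 47, 95] (no swap needed)
Insert 17:
  append 17 at index 4 → [38, 47, 95, 17]
  17 < parent 47 at index 2, swap → [38, 17, 95, 47]
  17 < parent 38 at index 1, swap → [17, 38, 95, 47]
Insert 57:
  append 57 at index 5 → [17, 38, 95, 47, 57] (no swap needed)
Insert 4:
  append 4 at index 6 → [17, 38, 95, 47, 57, 4]
  4 < parent 95 at index 3, swap → [17, 38, 4, 47, 57, 95]
  4 < parent 17 at index 1, swap → [4, 38, 17, 47, 57, 95]
Insert 3:
  append 3 at index 7 → [4, 38, 17, 47, 57, 95, 3]
  3 < parent 17 at index 3, swap → [4, 38, 3, 47, 57, 95, 17]
  3 < parent 4 at index 1, swap → [3, 38, 4, 47, 57, 95, 17]
Insert 82:
  append 82 at index 8 → [3, 38, 4, 47, 57, 95, 17, 82] (no swap needed)
Insert 90:
  append 90 at index 9 → [3, 38, 4, 47, 57, 95, 17, 82, 90] (no swap needed)
resulting array: [3, 38, 4, 47, 57, 95, 17, 82, 90]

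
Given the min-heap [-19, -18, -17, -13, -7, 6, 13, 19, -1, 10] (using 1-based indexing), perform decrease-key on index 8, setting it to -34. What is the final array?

set index 8 from 19 to -34 → [-19, -18, -17, -13, -7, 6, 13, -34, -1, 10]
-34 < parent -13 at index 4, swap → [-19, -18, -17, -34, -7, 6, 13, -13, -1, 10]
-34 < parent -18 at index 2, swap → [-19, -34, -17, -18, -7, 6, 13, -13, -1, 10]
-34 < parent -19 at index 1, swap → [-34, -19, -17, -18, -7, 6, 13, -13, -1, 10]

[-34, -19, -17, -18, -7, 6, 13, -13, -1, 10]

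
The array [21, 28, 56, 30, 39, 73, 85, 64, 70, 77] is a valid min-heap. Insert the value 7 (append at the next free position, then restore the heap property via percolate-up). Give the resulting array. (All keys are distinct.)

append 7 at index 10 → [21, 28, 56, 30, 39, 73, 85, 64, 70, 77, 7]
7 < parent 39 at index 4, swap → [21, 28, 56, 30, 7, 73, 85, 64, 70, 77, 39]
7 < parent 28 at index 1, swap → [21, 7, 56, 30, 28, 73, 85, 64, 70, 77, 39]
7 < parent 21 at index 0, swap → [7, 21, 56, 30, 28, 73, 85, 64, 70, 77, 39]

[7, 21, 56, 30, 28, 73, 85, 64, 70, 77, 39]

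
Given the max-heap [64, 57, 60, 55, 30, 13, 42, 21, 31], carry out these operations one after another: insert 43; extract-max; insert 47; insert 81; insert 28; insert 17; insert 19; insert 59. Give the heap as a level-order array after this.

[81, 60, 59, 55, 57, 28, 42, 21, 31, 43, 47, 13, 17, 19, 30]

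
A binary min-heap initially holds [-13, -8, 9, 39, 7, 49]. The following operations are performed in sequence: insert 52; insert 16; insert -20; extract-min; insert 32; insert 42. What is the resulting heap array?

[-13, -8, 9, 16, 7, 49, 52, 39, 32, 42]

insert 52:
  append 52 at index 6 → [-13, -8, 9, 39, 7, 49, 52] (no swap needed)
insert 16:
  append 16 at index 7 → [-13, -8, 9, 39, 7, 49, 52, 16]
  16 < parent 39 at index 3, swap → [-13, -8, 9, 16, 7, 49, 52, 39]
insert -20:
  append -20 at index 8 → [-13, -8, 9, 16, 7, 49, 52, 39, -20]
  -20 < parent 16 at index 3, swap → [-13, -8, 9, -20, 7, 49, 52, 39, 16]
  -20 < parent -8 at index 1, swap → [-13, -20, 9, -8, 7, 49, 52, 39, 16]
  -20 < parent -13 at index 0, swap → [-20, -13, 9, -8, 7, 49, 52, 39, 16]
extract-min → returns -20:
  remove root -20; move last element 16 to root → [16, -13, 9, -8, 7, 49, 52, 39]
  16 vs smaller child -13 at index 1, swap → [-13, 16, 9, -8, 7, 49, 52, 39]
  16 vs smaller child -8 at index 3, swap → [-13, -8, 9, 16, 7, 49, 52, 39]
insert 32:
  append 32 at index 8 → [-13, -8, 9, 16, 7, 49, 52, 39, 32] (no swap needed)
insert 42:
  append 42 at index 9 → [-13, -8, 9, 16, 7, 49, 52, 39, 32, 42] (no swap needed)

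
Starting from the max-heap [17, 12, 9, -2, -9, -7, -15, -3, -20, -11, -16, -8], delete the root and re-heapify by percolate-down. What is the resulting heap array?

[12, -2, 9, -3, -9, -7, -15, -8, -20, -11, -16]

remove root 17; move last element -8 to root → [-8, 12, 9, -2, -9, -7, -15, -3, -20, -11, -16]
-8 vs larger child 12 at index 1, swap → [12, -8, 9, -2, -9, -7, -15, -3, -20, -11, -16]
-8 vs larger child -2 at index 3, swap → [12, -2, 9, -8, -9, -7, -15, -3, -20, -11, -16]
-8 vs larger child -3 at index 7, swap → [12, -2, 9, -3, -9, -7, -15, -8, -20, -11, -16]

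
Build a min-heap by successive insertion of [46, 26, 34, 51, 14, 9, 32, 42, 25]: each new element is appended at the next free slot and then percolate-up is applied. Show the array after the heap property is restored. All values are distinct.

Insert 46:
  append 46 at index 0 → [46] (no swap needed)
Insert 26:
  append 26 at index 1 → [46, 26]
  26 < parent 46 at index 0, swap → [26, 46]
Insert 34:
  append 34 at index 2 → [26, 46, 34] (no swap needed)
Insert 51:
  append 51 at index 3 → [26, 46, 34, 51] (no swap needed)
Insert 14:
  append 14 at index 4 → [26, 46, 34, 51, 14]
  14 < parent 46 at index 1, swap → [26, 14, 34, 51, 46]
  14 < parent 26 at index 0, swap → [14, 26, 34, 51, 46]
Insert 9:
  append 9 at index 5 → [14, 26, 34, 51, 46, 9]
  9 < parent 34 at index 2, swap → [14, 26, 9, 51, 46, 34]
  9 < parent 14 at index 0, swap → [9, 26, 14, 51, 46, 34]
Insert 32:
  append 32 at index 6 → [9, 26, 14, 51, 46, 34, 32] (no swap needed)
Insert 42:
  append 42 at index 7 → [9, 26, 14, 51, 46, 34, 32, 42]
  42 < parent 51 at index 3, swap → [9, 26, 14, 42, 46, 34, 32, 51]
Insert 25:
  append 25 at index 8 → [9, 26, 14, 42, 46, 34, 32, 51, 25]
  25 < parent 42 at index 3, swap → [9, 26, 14, 25, 46, 34, 32, 51, 42]
  25 < parent 26 at index 1, swap → [9, 25, 14, 26, 46, 34, 32, 51, 42]

[9, 25, 14, 26, 46, 34, 32, 51, 42]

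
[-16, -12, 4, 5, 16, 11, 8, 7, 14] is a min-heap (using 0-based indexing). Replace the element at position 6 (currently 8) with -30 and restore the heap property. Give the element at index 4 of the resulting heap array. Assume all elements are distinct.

set index 6 from 8 to -30 → [-16, -12, 4, 5, 16, 11, -30, 7, 14]
-30 < parent 4 at index 2, swap → [-16, -12, -30, 5, 16, 11, 4, 7, 14]
-30 < parent -16 at index 0, swap → [-30, -12, -16, 5, 16, 11, 4, 7, 14]
resulting array: [-30, -12, -16, 5, 16, 11, 4, 7, 14]

16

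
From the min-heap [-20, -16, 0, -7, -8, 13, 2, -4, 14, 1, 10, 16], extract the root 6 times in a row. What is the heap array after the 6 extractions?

[1, 10, 2, 16, 14, 13]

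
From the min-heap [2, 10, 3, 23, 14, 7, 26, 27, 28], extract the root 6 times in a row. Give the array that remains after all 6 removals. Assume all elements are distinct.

extract-min #1 returns 2:
  remove root 2; move last element 28 to root → [28, 10, 3, 23, 14, 7, 26, 27]
  28 vs smaller child 3 at index 2, swap → [3, 10, 28, 23, 14, 7, 26, 27]
  28 vs smaller child 7 at index 5, swap → [3, 10, 7, 23, 14, 28, 26, 27]
extract-min #2 returns 3:
  remove root 3; move last element 27 to root → [27, 10, 7, 23, 14, 28, 26]
  27 vs smaller child 7 at index 2, swap → [7, 10, 27, 23, 14, 28, 26]
  27 vs smaller child 26 at index 6, swap → [7, 10, 26, 23, 14, 28, 27]
extract-min #3 returns 7:
  remove root 7; move last element 27 to root → [27, 10, 26, 23, 14, 28]
  27 vs smaller child 10 at index 1, swap → [10, 27, 26, 23, 14, 28]
  27 vs smaller child 14 at index 4, swap → [10, 14, 26, 23, 27, 28]
extract-min #4 returns 10:
  remove root 10; move last element 28 to root → [28, 14, 26, 23, 27]
  28 vs smaller child 14 at index 1, swap → [14, 28, 26, 23, 27]
  28 vs smaller child 23 at index 3, swap → [14, 23, 26, 28, 27]
extract-min #5 returns 14:
  remove root 14; move last element 27 to root → [27, 23, 26, 28]
  27 vs smaller child 23 at index 1, swap → [23, 27, 26, 28]
extract-min #6 returns 23:
  remove root 23; move last element 28 to root → [28, 27, 26]
  28 vs smaller child 26 at index 2, swap → [26, 27, 28]

[26, 27, 28]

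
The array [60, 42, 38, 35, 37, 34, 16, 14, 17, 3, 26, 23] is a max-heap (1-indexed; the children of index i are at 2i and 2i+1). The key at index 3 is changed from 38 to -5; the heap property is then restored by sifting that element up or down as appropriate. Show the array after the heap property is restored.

[60, 42, 34, 35, 37, 23, 16, 14, 17, 3, 26, -5]

set index 3 from 38 to -5 → [60, 42, -5, 35, 37, 34, 16, 14, 17, 3, 26, 23]
-5 vs larger child 34 at index 6, swap → [60, 42, 34, 35, 37, -5, 16, 14, 17, 3, 26, 23]
-5 vs only child 23 at index 12, swap → [60, 42, 34, 35, 37, 23, 16, 14, 17, 3, 26, -5]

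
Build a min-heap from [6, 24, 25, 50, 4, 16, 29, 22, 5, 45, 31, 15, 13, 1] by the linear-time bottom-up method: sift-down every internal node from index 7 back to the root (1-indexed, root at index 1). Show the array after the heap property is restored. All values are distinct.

sift down from index 7:
  29 vs only child 1 at index 14, swap → [6, 24, 25, 50, 4, 16, 1, 22, 5, 45, 31, 15, 13, 29]
sift down from index 6:
  16 vs smaller child 13 at index 13, swap → [6, 24, 25, 50, 4, 13, 1, 22, 5, 45, 31, 15, 16, 29]
sift down from index 5: already satisfies heap property
sift down from index 4:
  50 vs smaller child 5 at index 9, swap → [6, 24, 25, 5, 4, 13, 1, 22, 50, 45, 31, 15, 16, 29]
sift down from index 3:
  25 vs smaller child 1 at index 7, swap → [6, 24, 1, 5, 4, 13, 25, 22, 50, 45, 31, 15, 16, 29]
sift down from index 2:
  24 vs smaller child 4 at index 5, swap → [6, 4, 1, 5, 24, 13, 25, 22, 50, 45, 31, 15, 16, 29]
sift down from index 1:
  6 vs smaller child 1 at index 3, swap → [1, 4, 6, 5, 24, 13, 25, 22, 50, 45, 31, 15, 16, 29]

[1, 4, 6, 5, 24, 13, 25, 22, 50, 45, 31, 15, 16, 29]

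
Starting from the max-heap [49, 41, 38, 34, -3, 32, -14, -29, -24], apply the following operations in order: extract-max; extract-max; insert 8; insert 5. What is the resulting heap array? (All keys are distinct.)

[38, 34, 32, 8, -3, -29, -14, -24, 5]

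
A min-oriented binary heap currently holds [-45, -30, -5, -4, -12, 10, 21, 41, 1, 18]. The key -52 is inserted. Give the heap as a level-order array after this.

append -52 at index 10 → [-45, -30, -5, -4, -12, 10, 21, 41, 1, 18, -52]
-52 < parent -12 at index 4, swap → [-45, -30, -5, -4, -52, 10, 21, 41, 1, 18, -12]
-52 < parent -30 at index 1, swap → [-45, -52, -5, -4, -30, 10, 21, 41, 1, 18, -12]
-52 < parent -45 at index 0, swap → [-52, -45, -5, -4, -30, 10, 21, 41, 1, 18, -12]

[-52, -45, -5, -4, -30, 10, 21, 41, 1, 18, -12]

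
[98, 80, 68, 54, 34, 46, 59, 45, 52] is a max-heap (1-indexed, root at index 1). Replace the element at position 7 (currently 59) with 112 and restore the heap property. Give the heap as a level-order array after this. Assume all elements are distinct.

[112, 80, 98, 54, 34, 46, 68, 45, 52]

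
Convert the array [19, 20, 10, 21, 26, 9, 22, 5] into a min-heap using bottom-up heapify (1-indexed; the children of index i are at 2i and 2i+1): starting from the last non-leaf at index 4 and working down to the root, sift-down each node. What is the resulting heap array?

[5, 19, 9, 20, 26, 10, 22, 21]

sift down from index 4:
  21 vs only child 5 at index 8, swap → [19, 20, 10, 5, 26, 9, 22, 21]
sift down from index 3:
  10 vs smaller child 9 at index 6, swap → [19, 20, 9, 5, 26, 10, 22, 21]
sift down from index 2:
  20 vs smaller child 5 at index 4, swap → [19, 5, 9, 20, 26, 10, 22, 21]
sift down from index 1:
  19 vs smaller child 5 at index 2, swap → [5, 19, 9, 20, 26, 10, 22, 21]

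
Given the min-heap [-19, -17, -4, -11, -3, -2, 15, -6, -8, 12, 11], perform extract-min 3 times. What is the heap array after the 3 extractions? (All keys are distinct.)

[-8, -6, -4, 11, -3, -2, 15, 12]

extract-min #1 returns -19:
  remove root -19; move last element 11 to root → [11, -17, -4, -11, -3, -2, 15, -6, -8, 12]
  11 vs smaller child -17 at index 1, swap → [-17, 11, -4, -11, -3, -2, 15, -6, -8, 12]
  11 vs smaller child -11 at index 3, swap → [-17, -11, -4, 11, -3, -2, 15, -6, -8, 12]
  11 vs smaller child -8 at index 8, swap → [-17, -11, -4, -8, -3, -2, 15, -6, 11, 12]
extract-min #2 returns -17:
  remove root -17; move last element 12 to root → [12, -11, -4, -8, -3, -2, 15, -6, 11]
  12 vs smaller child -11 at index 1, swap → [-11, 12, -4, -8, -3, -2, 15, -6, 11]
  12 vs smaller child -8 at index 3, swap → [-11, -8, -4, 12, -3, -2, 15, -6, 11]
  12 vs smaller child -6 at index 7, swap → [-11, -8, -4, -6, -3, -2, 15, 12, 11]
extract-min #3 returns -11:
  remove root -11; move last element 11 to root → [11, -8, -4, -6, -3, -2, 15, 12]
  11 vs smaller child -8 at index 1, swap → [-8, 11, -4, -6, -3, -2, 15, 12]
  11 vs smaller child -6 at index 3, swap → [-8, -6, -4, 11, -3, -2, 15, 12]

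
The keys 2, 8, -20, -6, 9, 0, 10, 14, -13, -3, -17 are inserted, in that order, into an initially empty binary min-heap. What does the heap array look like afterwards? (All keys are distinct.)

[-20, -17, 0, -6, -13, 2, 10, 14, 8, 9, -3]

Insert 2:
  append 2 at index 0 → [2] (no swap needed)
Insert 8:
  append 8 at index 1 → [2, 8] (no swap needed)
Insert -20:
  append -20 at index 2 → [2, 8, -20]
  -20 < parent 2 at index 0, swap → [-20, 8, 2]
Insert -6:
  append -6 at index 3 → [-20, 8, 2, -6]
  -6 < parent 8 at index 1, swap → [-20, -6, 2, 8]
Insert 9:
  append 9 at index 4 → [-20, -6, 2, 8, 9] (no swap needed)
Insert 0:
  append 0 at index 5 → [-20, -6, 2, 8, 9, 0]
  0 < parent 2 at index 2, swap → [-20, -6, 0, 8, 9, 2]
Insert 10:
  append 10 at index 6 → [-20, -6, 0, 8, 9, 2, 10] (no swap needed)
Insert 14:
  append 14 at index 7 → [-20, -6, 0, 8, 9, 2, 10, 14] (no swap needed)
Insert -13:
  append -13 at index 8 → [-20, -6, 0, 8, 9, 2, 10, 14, -13]
  -13 < parent 8 at index 3, swap → [-20, -6, 0, -13, 9, 2, 10, 14, 8]
  -13 < parent -6 at index 1, swap → [-20, -13, 0, -6, 9, 2, 10, 14, 8]
Insert -3:
  append -3 at index 9 → [-20, -13, 0, -6, 9, 2, 10, 14, 8, -3]
  -3 < parent 9 at index 4, swap → [-20, -13, 0, -6, -3, 2, 10, 14, 8, 9]
Insert -17:
  append -17 at index 10 → [-20, -13, 0, -6, -3, 2, 10, 14, 8, 9, -17]
  -17 < parent -3 at index 4, swap → [-20, -13, 0, -6, -17, 2, 10, 14, 8, 9, -3]
  -17 < parent -13 at index 1, swap → [-20, -17, 0, -6, -13, 2, 10, 14, 8, 9, -3]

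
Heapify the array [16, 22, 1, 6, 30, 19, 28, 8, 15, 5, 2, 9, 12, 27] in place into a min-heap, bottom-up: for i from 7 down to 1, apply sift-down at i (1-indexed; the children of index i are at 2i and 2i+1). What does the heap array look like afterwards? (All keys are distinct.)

[1, 2, 9, 6, 5, 12, 27, 8, 15, 22, 30, 19, 16, 28]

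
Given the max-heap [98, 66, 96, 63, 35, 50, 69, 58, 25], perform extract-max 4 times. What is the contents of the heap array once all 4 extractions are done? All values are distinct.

[63, 50, 58, 25, 35]

extract-max #1 returns 98:
  remove root 98; move last element 25 to root → [25, 66, 96, 63, 35, 50, 69, 58]
  25 vs larger child 96 at index 2, swap → [96, 66, 25, 63, 35, 50, 69, 58]
  25 vs larger child 69 at index 6, swap → [96, 66, 69, 63, 35, 50, 25, 58]
extract-max #2 returns 96:
  remove root 96; move last element 58 to root → [58, 66, 69, 63, 35, 50, 25]
  58 vs larger child 69 at index 2, swap → [69, 66, 58, 63, 35, 50, 25]
extract-max #3 returns 69:
  remove root 69; move last element 25 to root → [25, 66, 58, 63, 35, 50]
  25 vs larger child 66 at index 1, swap → [66, 25, 58, 63, 35, 50]
  25 vs larger child 63 at index 3, swap → [66, 63, 58, 25, 35, 50]
extract-max #4 returns 66:
  remove root 66; move last element 50 to root → [50, 63, 58, 25, 35]
  50 vs larger child 63 at index 1, swap → [63, 50, 58, 25, 35]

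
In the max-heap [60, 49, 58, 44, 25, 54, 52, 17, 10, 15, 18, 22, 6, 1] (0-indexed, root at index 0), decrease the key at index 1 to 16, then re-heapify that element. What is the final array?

set index 1 from 49 to 16 → [60, 16, 58, 44, 25, 54, 52, 17, 10, 15, 18, 22, 6, 1]
16 vs larger child 44 at index 3, swap → [60, 44, 58, 16, 25, 54, 52, 17, 10, 15, 18, 22, 6, 1]
16 vs larger child 17 at index 7, swap → [60, 44, 58, 17, 25, 54, 52, 16, 10, 15, 18, 22, 6, 1]

[60, 44, 58, 17, 25, 54, 52, 16, 10, 15, 18, 22, 6, 1]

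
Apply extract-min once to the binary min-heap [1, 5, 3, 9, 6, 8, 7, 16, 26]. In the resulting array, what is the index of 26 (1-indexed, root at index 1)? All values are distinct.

7

remove root 1; move last element 26 to root → [26, 5, 3, 9, 6, 8, 7, 16]
26 vs smaller child 3 at index 3, swap → [3, 5, 26, 9, 6, 8, 7, 16]
26 vs smaller child 7 at index 7, swap → [3, 5, 7, 9, 6, 8, 26, 16]
resulting array: [3, 5, 7, 9, 6, 8, 26, 16]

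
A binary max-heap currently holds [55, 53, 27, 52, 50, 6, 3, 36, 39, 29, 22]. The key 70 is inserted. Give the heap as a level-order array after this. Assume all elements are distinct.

[70, 53, 55, 52, 50, 27, 3, 36, 39, 29, 22, 6]

append 70 at index 11 → [55, 53, 27, 52, 50, 6, 3, 36, 39, 29, 22, 70]
70 > parent 6 at index 5, swap → [55, 53, 27, 52, 50, 70, 3, 36, 39, 29, 22, 6]
70 > parent 27 at index 2, swap → [55, 53, 70, 52, 50, 27, 3, 36, 39, 29, 22, 6]
70 > parent 55 at index 0, swap → [70, 53, 55, 52, 50, 27, 3, 36, 39, 29, 22, 6]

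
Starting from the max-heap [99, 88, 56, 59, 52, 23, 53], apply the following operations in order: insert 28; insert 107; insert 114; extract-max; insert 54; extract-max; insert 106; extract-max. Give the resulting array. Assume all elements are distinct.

insert 28:
  append 28 at index 7 → [99, 88, 56, 59, 52, 23, 53, 28] (no swap needed)
insert 107:
  append 107 at index 8 → [99, 88, 56, 59, 52, 23, 53, 28, 107]
  107 > parent 59 at index 3, swap → [99, 88, 56, 107, 52, 23, 53, 28, 59]
  107 > parent 88 at index 1, swap → [99, 107, 56, 88, 52, 23, 53, 28, 59]
  107 > parent 99 at index 0, swap → [107, 99, 56, 88, 52, 23, 53, 28, 59]
insert 114:
  append 114 at index 9 → [107, 99, 56, 88, 52, 23, 53, 28, 59, 114]
  114 > parent 52 at index 4, swap → [107, 99, 56, 88, 114, 23, 53, 28, 59, 52]
  114 > parent 99 at index 1, swap → [107, 114, 56, 88, 99, 23, 53, 28, 59, 52]
  114 > parent 107 at index 0, swap → [114, 107, 56, 88, 99, 23, 53, 28, 59, 52]
extract-max → returns 114:
  remove root 114; move last element 52 to root → [52, 107, 56, 88, 99, 23, 53, 28, 59]
  52 vs larger child 107 at index 1, swap → [107, 52, 56, 88, 99, 23, 53, 28, 59]
  52 vs larger child 99 at index 4, swap → [107, 99, 56, 88, 52, 23, 53, 28, 59]
insert 54:
  append 54 at index 9 → [107, 99, 56, 88, 52, 23, 53, 28, 59, 54]
  54 > parent 52 at index 4, swap → [107, 99, 56, 88, 54, 23, 53, 28, 59, 52]
extract-max → returns 107:
  remove root 107; move last element 52 to root → [52, 99, 56, 88, 54, 23, 53, 28, 59]
  52 vs larger child 99 at index 1, swap → [99, 52, 56, 88, 54, 23, 53, 28, 59]
  52 vs larger child 88 at index 3, swap → [99, 88, 56, 52, 54, 23, 53, 28, 59]
  52 vs larger child 59 at index 8, swap → [99, 88, 56, 59, 54, 23, 53, 28, 52]
insert 106:
  append 106 at index 9 → [99, 88, 56, 59, 54, 23, 53, 28, 52, 106]
  106 > parent 54 at index 4, swap → [99, 88, 56, 59, 106, 23, 53, 28, 52, 54]
  106 > parent 88 at index 1, swap → [99, 106, 56, 59, 88, 23, 53, 28, 52, 54]
  106 > parent 99 at index 0, swap → [106, 99, 56, 59, 88, 23, 53, 28, 52, 54]
extract-max → returns 106:
  remove root 106; move last element 54 to root → [54, 99, 56, 59, 88, 23, 53, 28, 52]
  54 vs larger child 99 at index 1, swap → [99, 54, 56, 59, 88, 23, 53, 28, 52]
  54 vs larger child 88 at index 4, swap → [99, 88, 56, 59, 54, 23, 53, 28, 52]

[99, 88, 56, 59, 54, 23, 53, 28, 52]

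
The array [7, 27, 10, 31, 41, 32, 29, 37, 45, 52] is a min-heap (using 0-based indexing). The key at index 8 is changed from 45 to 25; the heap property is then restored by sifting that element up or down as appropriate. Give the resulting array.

set index 8 from 45 to 25 → [7, 27, 10, 31, 41, 32, 29, 37, 25, 52]
25 < parent 31 at index 3, swap → [7, 27, 10, 25, 41, 32, 29, 37, 31, 52]
25 < parent 27 at index 1, swap → [7, 25, 10, 27, 41, 32, 29, 37, 31, 52]

[7, 25, 10, 27, 41, 32, 29, 37, 31, 52]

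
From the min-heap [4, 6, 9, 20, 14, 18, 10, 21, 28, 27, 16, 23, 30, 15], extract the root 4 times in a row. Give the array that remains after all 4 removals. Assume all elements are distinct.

[14, 15, 18, 20, 16, 23, 30, 21, 28, 27]

extract-min #1 returns 4:
  remove root 4; move last element 15 to root → [15, 6, 9, 20, 14, 18, 10, 21, 28, 27, 16, 23, 30]
  15 vs smaller child 6 at index 1, swap → [6, 15, 9, 20, 14, 18, 10, 21, 28, 27, 16, 23, 30]
  15 vs smaller child 14 at index 4, swap → [6, 14, 9, 20, 15, 18, 10, 21, 28, 27, 16, 23, 30]
extract-min #2 returns 6:
  remove root 6; move last element 30 to root → [30, 14, 9, 20, 15, 18, 10, 21, 28, 27, 16, 23]
  30 vs smaller child 9 at index 2, swap → [9, 14, 30, 20, 15, 18, 10, 21, 28, 27, 16, 23]
  30 vs smaller child 10 at index 6, swap → [9, 14, 10, 20, 15, 18, 30, 21, 28, 27, 16, 23]
extract-min #3 returns 9:
  remove root 9; move last element 23 to root → [23, 14, 10, 20, 15, 18, 30, 21, 28, 27, 16]
  23 vs smaller child 10 at index 2, swap → [10, 14, 23, 20, 15, 18, 30, 21, 28, 27, 16]
  23 vs smaller child 18 at index 5, swap → [10, 14, 18, 20, 15, 23, 30, 21, 28, 27, 16]
extract-min #4 returns 10:
  remove root 10; move last element 16 to root → [16, 14, 18, 20, 15, 23, 30, 21, 28, 27]
  16 vs smaller child 14 at index 1, swap → [14, 16, 18, 20, 15, 23, 30, 21, 28, 27]
  16 vs smaller child 15 at index 4, swap → [14, 15, 18, 20, 16, 23, 30, 21, 28, 27]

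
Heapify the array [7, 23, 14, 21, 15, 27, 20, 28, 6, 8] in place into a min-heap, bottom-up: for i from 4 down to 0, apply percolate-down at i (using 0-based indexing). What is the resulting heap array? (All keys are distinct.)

[6, 7, 14, 21, 8, 27, 20, 28, 23, 15]

sift down from index 4:
  15 vs only child 8 at index 9, swap → [7, 23, 14, 21, 8, 27, 20, 28, 6, 15]
sift down from index 3:
  21 vs smaller child 6 at index 8, swap → [7, 23, 14, 6, 8, 27, 20, 28, 21, 15]
sift down from index 2: already satisfies heap property
sift down from index 1:
  23 vs smaller child 6 at index 3, swap → [7, 6, 14, 23, 8, 27, 20, 28, 21, 15]
  23 vs smaller child 21 at index 8, swap → [7, 6, 14, 21, 8, 27, 20, 28, 23, 15]
sift down from index 0:
  7 vs smaller child 6 at index 1, swap → [6, 7, 14, 21, 8, 27, 20, 28, 23, 15]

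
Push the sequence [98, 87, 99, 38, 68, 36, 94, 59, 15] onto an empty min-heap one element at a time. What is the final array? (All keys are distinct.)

Insert 98:
  append 98 at index 0 → [98] (no swap needed)
Insert 87:
  append 87 at index 1 → [98, 87]
  87 < parent 98 at index 0, swap → [87, 98]
Insert 99:
  append 99 at index 2 → [87, 98, 99] (no swap needed)
Insert 38:
  append 38 at index 3 → [87, 98, 99, 38]
  38 < parent 98 at index 1, swap → [87, 38, 99, 98]
  38 < parent 87 at index 0, swap → [38, 87, 99, 98]
Insert 68:
  append 68 at index 4 → [38, 87, 99, 98, 68]
  68 < parent 87 at index 1, swap → [38, 68, 99, 98, 87]
Insert 36:
  append 36 at index 5 → [38, 68, 99, 98, 87, 36]
  36 < parent 99 at index 2, swap → [38, 68, 36, 98, 87, 99]
  36 < parent 38 at index 0, swap → [36, 68, 38, 98, 87, 99]
Insert 94:
  append 94 at index 6 → [36, 68, 38, 98, 87, 99, 94] (no swap needed)
Insert 59:
  append 59 at index 7 → [36, 68, 38, 98, 87, 99, 94, 59]
  59 < parent 98 at index 3, swap → [36, 68, 38, 59, 87, 99, 94, 98]
  59 < parent 68 at index 1, swap → [36, 59, 38, 68, 87, 99, 94, 98]
Insert 15:
  append 15 at index 8 → [36, 59, 38, 68, 87, 99, 94, 98, 15]
  15 < parent 68 at index 3, swap → [36, 59, 38, 15, 87, 99, 94, 98, 68]
  15 < parent 59 at index 1, swap → [36, 15, 38, 59, 87, 99, 94, 98, 68]
  15 < parent 36 at index 0, swap → [15, 36, 38, 59, 87, 99, 94, 98, 68]

[15, 36, 38, 59, 87, 99, 94, 98, 68]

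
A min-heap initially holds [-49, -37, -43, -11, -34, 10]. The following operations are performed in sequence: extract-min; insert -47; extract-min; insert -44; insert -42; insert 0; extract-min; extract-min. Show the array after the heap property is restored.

extract-min → returns -49:
  remove root -49; move last element 10 to root → [10, -37, -43, -11, -34]
  10 vs smaller child -43 at index 2, swap → [-43, -37, 10, -11, -34]
insert -47:
  append -47 at index 5 → [-43, -37, 10, -11, -34, -47]
  -47 < parent 10 at index 2, swap → [-43, -37, -47, -11, -34, 10]
  -47 < parent -43 at index 0, swap → [-47, -37, -43, -11, -34, 10]
extract-min → returns -47:
  remove root -47; move last element 10 to root → [10, -37, -43, -11, -34]
  10 vs smaller child -43 at index 2, swap → [-43, -37, 10, -11, -34]
insert -44:
  append -44 at index 5 → [-43, -37, 10, -11, -34, -44]
  -44 < parent 10 at index 2, swap → [-43, -37, -44, -11, -34, 10]
  -44 < parent -43 at index 0, swap → [-44, -37, -43, -11, -34, 10]
insert -42:
  append -42 at index 6 → [-44, -37, -43, -11, -34, 10, -42] (no swap needed)
insert 0:
  append 0 at index 7 → [-44, -37, -43, -11, -34, 10, -42, 0] (no swap needed)
extract-min → returns -44:
  remove root -44; move last element 0 to root → [0, -37, -43, -11, -34, 10, -42]
  0 vs smaller child -43 at index 2, swap → [-43, -37, 0, -11, -34, 10, -42]
  0 vs smaller child -42 at index 6, swap → [-43, -37, -42, -11, -34, 10, 0]
extract-min → returns -43:
  remove root -43; move last element 0 to root → [0, -37, -42, -11, -34, 10]
  0 vs smaller child -42 at index 2, swap → [-42, -37, 0, -11, -34, 10]

[-42, -37, 0, -11, -34, 10]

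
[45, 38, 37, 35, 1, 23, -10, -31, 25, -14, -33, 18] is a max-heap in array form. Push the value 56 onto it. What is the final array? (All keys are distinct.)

[56, 38, 45, 35, 1, 37, -10, -31, 25, -14, -33, 18, 23]

append 56 at index 12 → [45, 38, 37, 35, 1, 23, -10, -31, 25, -14, -33, 18, 56]
56 > parent 23 at index 5, swap → [45, 38, 37, 35, 1, 56, -10, -31, 25, -14, -33, 18, 23]
56 > parent 37 at index 2, swap → [45, 38, 56, 35, 1, 37, -10, -31, 25, -14, -33, 18, 23]
56 > parent 45 at index 0, swap → [56, 38, 45, 35, 1, 37, -10, -31, 25, -14, -33, 18, 23]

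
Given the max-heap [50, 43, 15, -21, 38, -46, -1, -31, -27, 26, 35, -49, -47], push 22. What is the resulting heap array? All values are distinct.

append 22 at index 13 → [50, 43, 15, -21, 38, -46, -1, -31, -27, 26, 35, -49, -47, 22]
22 > parent -1 at index 6, swap → [50, 43, 15, -21, 38, -46, 22, -31, -27, 26, 35, -49, -47, -1]
22 > parent 15 at index 2, swap → [50, 43, 22, -21, 38, -46, 15, -31, -27, 26, 35, -49, -47, -1]

[50, 43, 22, -21, 38, -46, 15, -31, -27, 26, 35, -49, -47, -1]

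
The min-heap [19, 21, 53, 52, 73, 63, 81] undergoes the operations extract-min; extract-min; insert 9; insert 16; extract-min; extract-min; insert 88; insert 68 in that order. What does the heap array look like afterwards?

extract-min → returns 19:
  remove root 19; move last element 81 to root → [81, 21, 53, 52, 73, 63]
  81 vs smaller child 21 at index 1, swap → [21, 81, 53, 52, 73, 63]
  81 vs smaller child 52 at index 3, swap → [21, 52, 53, 81, 73, 63]
extract-min → returns 21:
  remove root 21; move last element 63 to root → [63, 52, 53, 81, 73]
  63 vs smaller child 52 at index 1, swap → [52, 63, 53, 81, 73]
insert 9:
  append 9 at index 5 → [52, 63, 53, 81, 73, 9]
  9 < parent 53 at index 2, swap → [52, 63, 9, 81, 73, 53]
  9 < parent 52 at index 0, swap → [9, 63, 52, 81, 73, 53]
insert 16:
  append 16 at index 6 → [9, 63, 52, 81, 73, 53, 16]
  16 < parent 52 at index 2, swap → [9, 63, 16, 81, 73, 53, 52]
extract-min → returns 9:
  remove root 9; move last element 52 to root → [52, 63, 16, 81, 73, 53]
  52 vs smaller child 16 at index 2, swap → [16, 63, 52, 81, 73, 53]
extract-min → returns 16:
  remove root 16; move last element 53 to root → [53, 63, 52, 81, 73]
  53 vs smaller child 52 at index 2, swap → [52, 63, 53, 81, 73]
insert 88:
  append 88 at index 5 → [52, 63, 53, 81, 73, 88] (no swap needed)
insert 68:
  append 68 at index 6 → [52, 63, 53, 81, 73, 88, 68] (no swap needed)

[52, 63, 53, 81, 73, 88, 68]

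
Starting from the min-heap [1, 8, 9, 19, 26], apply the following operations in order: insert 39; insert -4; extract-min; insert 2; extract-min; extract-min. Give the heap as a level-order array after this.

[8, 19, 9, 39, 26]

insert 39:
  append 39 at index 5 → [1, 8, 9, 19, 26, 39] (no swap needed)
insert -4:
  append -4 at index 6 → [1, 8, 9, 19, 26, 39, -4]
  -4 < parent 9 at index 2, swap → [1, 8, -4, 19, 26, 39, 9]
  -4 < parent 1 at index 0, swap → [-4, 8, 1, 19, 26, 39, 9]
extract-min → returns -4:
  remove root -4; move last element 9 to root → [9, 8, 1, 19, 26, 39]
  9 vs smaller child 1 at index 2, swap → [1, 8, 9, 19, 26, 39]
insert 2:
  append 2 at index 6 → [1, 8, 9, 19, 26, 39, 2]
  2 < parent 9 at index 2, swap → [1, 8, 2, 19, 26, 39, 9]
extract-min → returns 1:
  remove root 1; move last element 9 to root → [9, 8, 2, 19, 26, 39]
  9 vs smaller child 2 at index 2, swap → [2, 8, 9, 19, 26, 39]
extract-min → returns 2:
  remove root 2; move last element 39 to root → [39, 8, 9, 19, 26]
  39 vs smaller child 8 at index 1, swap → [8, 39, 9, 19, 26]
  39 vs smaller child 19 at index 3, swap → [8, 19, 9, 39, 26]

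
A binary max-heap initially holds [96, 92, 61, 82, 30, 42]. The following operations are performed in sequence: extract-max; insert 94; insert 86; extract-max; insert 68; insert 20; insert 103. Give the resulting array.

[103, 92, 86, 82, 30, 61, 68, 20, 42]

extract-max → returns 96:
  remove root 96; move last element 42 to root → [42, 92, 61, 82, 30]
  42 vs larger child 92 at index 1, swap → [92, 42, 61, 82, 30]
  42 vs larger child 82 at index 3, swap → [92, 82, 61, 42, 30]
insert 94:
  append 94 at index 5 → [92, 82, 61, 42, 30, 94]
  94 > parent 61 at index 2, swap → [92, 82, 94, 42, 30, 61]
  94 > parent 92 at index 0, swap → [94, 82, 92, 42, 30, 61]
insert 86:
  append 86 at index 6 → [94, 82, 92, 42, 30, 61, 86] (no swap needed)
extract-max → returns 94:
  remove root 94; move last element 86 to root → [86, 82, 92, 42, 30, 61]
  86 vs larger child 92 at index 2, swap → [92, 82, 86, 42, 30, 61]
insert 68:
  append 68 at index 6 → [92, 82, 86, 42, 30, 61, 68] (no swap needed)
insert 20:
  append 20 at index 7 → [92, 82, 86, 42, 30, 61, 68, 20] (no swap needed)
insert 103:
  append 103 at index 8 → [92, 82, 86, 42, 30, 61, 68, 20, 103]
  103 > parent 42 at index 3, swap → [92, 82, 86, 103, 30, 61, 68, 20, 42]
  103 > parent 82 at index 1, swap → [92, 103, 86, 82, 30, 61, 68, 20, 42]
  103 > parent 92 at index 0, swap → [103, 92, 86, 82, 30, 61, 68, 20, 42]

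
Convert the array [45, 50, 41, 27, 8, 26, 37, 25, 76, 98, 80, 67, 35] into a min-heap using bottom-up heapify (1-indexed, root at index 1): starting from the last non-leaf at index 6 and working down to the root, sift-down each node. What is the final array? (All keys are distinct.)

sift down from index 6: already satisfies heap property
sift down from index 5: already satisfies heap property
sift down from index 4:
  27 vs smaller child 25 at index 8, swap → [45, 50, 41, 25, 8, 26, 37, 27, 76, 98, 80, 67, 35]
sift down from index 3:
  41 vs smaller child 26 at index 6, swap → [45, 50, 26, 25, 8, 41, 37, 27, 76, 98, 80, 67, 35]
  41 vs smaller child 35 at index 13, swap → [45, 50, 26, 25, 8, 35, 37, 27, 76, 98, 80, 67, 41]
sift down from index 2:
  50 vs smaller child 8 at index 5, swap → [45, 8, 26, 25, 50, 35, 37, 27, 76, 98, 80, 67, 41]
sift down from index 1:
  45 vs smaller child 8 at index 2, swap → [8, 45, 26, 25, 50, 35, 37, 27, 76, 98, 80, 67, 41]
  45 vs smaller child 25 at index 4, swap → [8, 25, 26, 45, 50, 35, 37, 27, 76, 98, 80, 67, 41]
  45 vs smaller child 27 at index 8, swap → [8, 25, 26, 27, 50, 35, 37, 45, 76, 98, 80, 67, 41]

[8, 25, 26, 27, 50, 35, 37, 45, 76, 98, 80, 67, 41]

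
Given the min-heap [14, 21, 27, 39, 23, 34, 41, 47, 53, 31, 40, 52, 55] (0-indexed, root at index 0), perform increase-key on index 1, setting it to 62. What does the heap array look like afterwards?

set index 1 from 21 to 62 → [14, 62, 27, 39, 23, 34, 41, 47, 53, 31, 40, 52, 55]
62 vs smaller child 23 at index 4, swap → [14, 23, 27, 39, 62, 34, 41, 47, 53, 31, 40, 52, 55]
62 vs smaller child 31 at index 9, swap → [14, 23, 27, 39, 31, 34, 41, 47, 53, 62, 40, 52, 55]

[14, 23, 27, 39, 31, 34, 41, 47, 53, 62, 40, 52, 55]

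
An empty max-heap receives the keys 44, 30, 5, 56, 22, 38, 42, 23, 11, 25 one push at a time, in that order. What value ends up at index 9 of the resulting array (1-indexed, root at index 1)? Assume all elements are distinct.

11

Insert 44:
  append 44 at index 1 → [44] (no swap needed)
Insert 30:
  append 30 at index 2 → [44, 30] (no swap needed)
Insert 5:
  append 5 at index 3 → [44, 30, 5] (no swap needed)
Insert 56:
  append 56 at index 4 → [44, 30, 5, 56]
  56 > parent 30 at index 2, swap → [44, 56, 5, 30]
  56 > parent 44 at index 1, swap → [56, 44, 5, 30]
Insert 22:
  append 22 at index 5 → [56, 44, 5, 30, 22] (no swap needed)
Insert 38:
  append 38 at index 6 → [56, 44, 5, 30, 22, 38]
  38 > parent 5 at index 3, swap → [56, 44, 38, 30, 22, 5]
Insert 42:
  append 42 at index 7 → [56, 44, 38, 30, 22, 5, 42]
  42 > parent 38 at index 3, swap → [56, 44, 42, 30, 22, 5, 38]
Insert 23:
  append 23 at index 8 → [56, 44, 42, 30, 22, 5, 38, 23] (no swap needed)
Insert 11:
  append 11 at index 9 → [56, 44, 42, 30, 22, 5, 38, 23, 11] (no swap needed)
Insert 25:
  append 25 at index 10 → [56, 44, 42, 30, 22, 5, 38, 23, 11, 25]
  25 > parent 22 at index 5, swap → [56, 44, 42, 30, 25, 5, 38, 23, 11, 22]
resulting array: [56, 44, 42, 30, 25, 5, 38, 23, 11, 22]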